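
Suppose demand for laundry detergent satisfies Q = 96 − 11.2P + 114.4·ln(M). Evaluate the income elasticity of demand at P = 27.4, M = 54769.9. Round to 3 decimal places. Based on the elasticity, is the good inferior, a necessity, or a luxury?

0.110 (necessity)

At P = 27.4, M = 54769.9: Q = 1037.327.
Holding P constant, ∂Q/∂M = 114.4/M = 0.00208874.
η_M = (∂Q/∂M)·(M/Q) = 0.00208874 × (54769.9/1037.327) = 0.110.
Since 0 < η < 1, this is a necessity.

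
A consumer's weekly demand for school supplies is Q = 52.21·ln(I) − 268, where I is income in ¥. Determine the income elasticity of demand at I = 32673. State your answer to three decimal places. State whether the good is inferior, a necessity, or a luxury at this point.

At I = 32673: Q = 274.687.
dQ/dI = 52.21/I = 0.00159796 at this income.
η = (dQ/dI)·(I/Q) = 0.00159796 × (32673/274.687) = 0.190.
Since 0 < η < 1, the good is a necessity.

0.190 (necessity)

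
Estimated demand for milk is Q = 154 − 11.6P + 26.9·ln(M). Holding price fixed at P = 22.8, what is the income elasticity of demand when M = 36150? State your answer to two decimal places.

At P = 22.8, M = 36150: Q = 171.847.
Holding P constant, ∂Q/∂M = 26.9/M = 0.000744122.
η_M = (∂Q/∂M)·(M/Q) = 0.000744122 × (36150/171.847) = 0.16.

0.16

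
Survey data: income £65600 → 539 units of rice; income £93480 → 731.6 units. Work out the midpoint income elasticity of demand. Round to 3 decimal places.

ΔQ = 731.6 − 539 = 192.6; midpoint Q̄ = (539 + 731.6)/2 = 635.3.
ΔI = 93480 − 65600 = 27880; midpoint Ī = (65600 + 93480)/2 = 79540.
η = (ΔQ/Q̄) ÷ (ΔI/Ī) = (192.6/635.3) ÷ (27880/79540) = 0.865.

0.865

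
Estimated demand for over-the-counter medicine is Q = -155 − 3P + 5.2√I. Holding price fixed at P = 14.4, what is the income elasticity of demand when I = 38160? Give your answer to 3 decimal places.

0.621

At P = 14.4, I = 38160: Q = 817.598.
Holding P constant, ∂Q/∂I = 5.2/(2√I) = 0.0133097.
η_I = (∂Q/∂I)·(I/Q) = 0.0133097 × (38160/817.598) = 0.621.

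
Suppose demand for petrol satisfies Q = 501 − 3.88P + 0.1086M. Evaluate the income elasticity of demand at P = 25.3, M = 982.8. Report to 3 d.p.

At P = 25.3, M = 982.8: Q = 509.568.
Holding P constant, ∂Q/∂M = 0.1086.
η_M = (∂Q/∂M)·(M/Q) = 0.1086 × (982.8/509.568) = 0.209.

0.209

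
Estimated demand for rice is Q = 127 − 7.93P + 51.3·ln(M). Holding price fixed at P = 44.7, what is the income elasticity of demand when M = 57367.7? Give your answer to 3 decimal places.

At P = 44.7, M = 57367.7: Q = 334.635.
Holding P constant, ∂Q/∂M = 51.3/M = 0.000894231.
η_M = (∂Q/∂M)·(M/Q) = 0.000894231 × (57367.7/334.635) = 0.153.

0.153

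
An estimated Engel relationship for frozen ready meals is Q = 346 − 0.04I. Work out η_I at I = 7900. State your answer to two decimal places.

At I = 7900: Q = 30.000.
dQ/dI = −0.04.
η = (dQ/dI)·(I/Q) = -0.04 × (7900/30.000) = -10.53.

-10.53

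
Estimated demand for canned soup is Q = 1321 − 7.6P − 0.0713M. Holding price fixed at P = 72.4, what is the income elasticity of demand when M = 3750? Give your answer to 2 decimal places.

-0.53

At P = 72.4, M = 3750: Q = 503.385.
Holding P constant, ∂Q/∂M = −0.0713.
η_M = (∂Q/∂M)·(M/Q) = -0.0713 × (3750/503.385) = -0.53.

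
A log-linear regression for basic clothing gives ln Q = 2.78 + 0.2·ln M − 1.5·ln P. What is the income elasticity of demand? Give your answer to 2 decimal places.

In a log-linear demand, the coefficient on ln M is the income elasticity.
So η = 0.20.

0.20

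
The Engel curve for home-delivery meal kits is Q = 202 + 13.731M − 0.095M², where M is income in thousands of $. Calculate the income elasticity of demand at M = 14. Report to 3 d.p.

0.413

At M = 14: Q = 375.6140.
dQ/dM = 13.731 − 0.19M = 11.07100.
η = (dQ/dM)·(M/Q) = 11.07100 × (14/375.6140) = 0.413.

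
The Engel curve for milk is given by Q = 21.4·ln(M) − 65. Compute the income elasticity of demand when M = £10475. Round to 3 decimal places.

At M = 10475: Q = 133.094.
dQ/dM = 21.4/M = 0.00204296 at this income.
η = (dQ/dM)·(M/Q) = 0.00204296 × (10475/133.094) = 0.161.

0.161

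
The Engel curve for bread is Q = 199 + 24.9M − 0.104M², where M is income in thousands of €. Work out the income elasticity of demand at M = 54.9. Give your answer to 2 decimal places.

0.59

At M = 54.9: Q = 1252.5530.
dQ/dM = 24.9 − 0.208M = 13.48080.
η = (dQ/dM)·(M/Q) = 13.48080 × (54.9/1252.5530) = 0.59.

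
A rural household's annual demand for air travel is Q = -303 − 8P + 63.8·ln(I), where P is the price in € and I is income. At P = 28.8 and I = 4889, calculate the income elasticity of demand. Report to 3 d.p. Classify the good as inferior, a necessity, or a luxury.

7.449 (luxury)

At P = 28.8, I = 4889: Q = 8.565.
Holding P constant, ∂Q/∂I = 63.8/I = 0.0130497.
η_I = (∂Q/∂I)·(I/Q) = 0.0130497 × (4889/8.565) = 7.449.
Since η > 1, this is a luxury.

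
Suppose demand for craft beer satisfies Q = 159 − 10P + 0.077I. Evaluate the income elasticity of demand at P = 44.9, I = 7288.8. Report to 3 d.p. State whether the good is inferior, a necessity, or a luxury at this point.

2.069 (luxury)

At P = 44.9, I = 7288.8: Q = 271.238.
Holding P constant, ∂Q/∂I = 0.077.
η_I = (∂Q/∂I)·(I/Q) = 0.077 × (7288.8/271.238) = 2.069.
Since η > 1, this is a luxury.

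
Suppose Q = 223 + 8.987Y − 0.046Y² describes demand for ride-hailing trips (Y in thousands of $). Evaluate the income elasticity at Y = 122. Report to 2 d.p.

At Y = 122: Q = 634.7500.
dQ/dY = 8.987 − 0.092Y = -2.23700.
η = (dQ/dY)·(Y/Q) = -2.23700 × (122/634.7500) = -0.43.

-0.43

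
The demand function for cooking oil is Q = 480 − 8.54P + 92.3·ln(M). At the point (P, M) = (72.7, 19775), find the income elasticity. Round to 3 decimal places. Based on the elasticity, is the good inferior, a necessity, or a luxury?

At P = 72.7, M = 19775: Q = 772.190.
Holding P constant, ∂Q/∂M = 92.3/M = 0.00466751.
η_M = (∂Q/∂M)·(M/Q) = 0.00466751 × (19775/772.190) = 0.120.
Since 0 < η < 1, this is a necessity.

0.120 (necessity)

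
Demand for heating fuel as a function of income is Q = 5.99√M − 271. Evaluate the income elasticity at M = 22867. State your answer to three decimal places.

At M = 22867: Q = 634.798.
dQ/dM = 5.99/(2√M) = 0.0198058 at this income.
η = (dQ/dM)·(M/Q) = 0.0198058 × (22867/634.798) = 0.713.

0.713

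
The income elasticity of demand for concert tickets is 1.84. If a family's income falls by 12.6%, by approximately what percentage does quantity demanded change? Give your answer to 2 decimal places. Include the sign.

-23.18%

%ΔQ ≈ η × %ΔI = 1.84 × (-12.6%) = -23.18%.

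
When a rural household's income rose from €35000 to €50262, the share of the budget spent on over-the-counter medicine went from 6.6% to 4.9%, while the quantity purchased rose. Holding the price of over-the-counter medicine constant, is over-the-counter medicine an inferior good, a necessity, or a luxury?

necessity

Quantity rises but the budget share falls as income rises, so 0 < η < 1.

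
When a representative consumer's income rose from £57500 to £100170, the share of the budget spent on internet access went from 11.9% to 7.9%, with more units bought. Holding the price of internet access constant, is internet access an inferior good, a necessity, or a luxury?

Quantity rises but the budget share falls as income rises, so 0 < η < 1.

necessity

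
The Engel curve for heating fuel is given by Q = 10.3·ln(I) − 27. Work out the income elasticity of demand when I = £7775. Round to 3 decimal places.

At I = 7775: Q = 65.274.
dQ/dI = 10.3/I = 0.00132476 at this income.
η = (dQ/dI)·(I/Q) = 0.00132476 × (7775/65.274) = 0.158.

0.158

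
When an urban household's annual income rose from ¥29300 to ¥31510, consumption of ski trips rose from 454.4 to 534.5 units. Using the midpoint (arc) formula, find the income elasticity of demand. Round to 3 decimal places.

2.229

ΔQ = 534.5 − 454.4 = 80.1; midpoint Q̄ = (454.4 + 534.5)/2 = 494.45.
ΔI = 31510 − 29300 = 2210; midpoint Ī = (29300 + 31510)/2 = 30405.
η = (ΔQ/Q̄) ÷ (ΔI/Ī) = (80.1/494.45) ÷ (2210/30405) = 2.229.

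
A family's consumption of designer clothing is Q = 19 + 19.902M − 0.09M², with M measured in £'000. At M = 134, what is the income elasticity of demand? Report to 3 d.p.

-0.528

At M = 134: Q = 1069.8280.
dQ/dM = 19.902 − 0.18M = -4.21800.
η = (dQ/dM)·(M/Q) = -4.21800 × (134/1069.8280) = -0.528.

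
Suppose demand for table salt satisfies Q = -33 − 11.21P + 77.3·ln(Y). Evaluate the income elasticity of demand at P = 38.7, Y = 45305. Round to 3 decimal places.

At P = 38.7, Y = 45305: Q = 361.920.
Holding P constant, ∂Q/∂Y = 77.3/Y = 0.00170621.
η_Y = (∂Q/∂Y)·(Y/Q) = 0.00170621 × (45305/361.920) = 0.214.

0.214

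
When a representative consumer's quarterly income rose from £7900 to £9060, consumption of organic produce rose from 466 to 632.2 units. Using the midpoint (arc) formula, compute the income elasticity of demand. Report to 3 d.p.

ΔQ = 632.2 − 466 = 166.2; midpoint Q̄ = (466 + 632.2)/2 = 549.1.
ΔI = 9060 − 7900 = 1160; midpoint Ī = (7900 + 9060)/2 = 8480.
η = (ΔQ/Q̄) ÷ (ΔI/Ī) = (166.2/549.1) ÷ (1160/8480) = 2.213.

2.213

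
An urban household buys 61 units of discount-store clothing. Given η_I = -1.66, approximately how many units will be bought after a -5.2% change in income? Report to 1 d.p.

66.3

%ΔQ ≈ η × %ΔI = -1.66 × (-5.2%) = 8.632%.
New Q ≈ 61 × (1 + 0.08632) = 66.3.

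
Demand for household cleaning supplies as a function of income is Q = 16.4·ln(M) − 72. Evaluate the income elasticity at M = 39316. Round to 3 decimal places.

At M = 39316: Q = 101.502.
dQ/dM = 16.4/M = 0.000417133 at this income.
η = (dQ/dM)·(M/Q) = 0.000417133 × (39316/101.502) = 0.162.

0.162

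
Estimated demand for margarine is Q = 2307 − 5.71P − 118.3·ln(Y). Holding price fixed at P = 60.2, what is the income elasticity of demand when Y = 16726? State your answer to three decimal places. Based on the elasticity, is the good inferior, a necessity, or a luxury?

At P = 60.2, Y = 16726: Q = 812.824.
Holding P constant, ∂Q/∂Y = -118.3/Y = -0.00707282.
η_Y = (∂Q/∂Y)·(Y/Q) = -0.00707282 × (16726/812.824) = -0.146.
Since η < 0, this is an inferior good.

-0.146 (inferior good)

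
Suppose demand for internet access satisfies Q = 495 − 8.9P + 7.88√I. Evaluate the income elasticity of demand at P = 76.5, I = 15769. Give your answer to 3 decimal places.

0.616

At P = 76.5, I = 15769: Q = 803.678.
Holding P constant, ∂Q/∂I = 7.88/(2√I) = 0.0313758.
η_I = (∂Q/∂I)·(I/Q) = 0.0313758 × (15769/803.678) = 0.616.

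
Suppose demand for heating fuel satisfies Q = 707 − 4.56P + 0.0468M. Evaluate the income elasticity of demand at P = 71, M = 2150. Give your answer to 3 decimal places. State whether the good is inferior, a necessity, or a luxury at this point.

0.208 (necessity)

At P = 71, M = 2150: Q = 483.860.
Holding P constant, ∂Q/∂M = 0.0468.
η_M = (∂Q/∂M)·(M/Q) = 0.0468 × (2150/483.860) = 0.208.
Since 0 < η < 1, this is a necessity.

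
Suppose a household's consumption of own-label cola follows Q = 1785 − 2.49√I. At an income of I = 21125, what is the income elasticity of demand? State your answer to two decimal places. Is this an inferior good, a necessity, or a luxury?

-0.13 (inferior good)

At I = 21125: Q = 1423.092.
dQ/dI = -2.49/(2√I) = -0.00856586 at this income.
η = (dQ/dI)·(I/Q) = -0.00856586 × (21125/1423.092) = -0.13.
Since η < 0, the good is an inferior good.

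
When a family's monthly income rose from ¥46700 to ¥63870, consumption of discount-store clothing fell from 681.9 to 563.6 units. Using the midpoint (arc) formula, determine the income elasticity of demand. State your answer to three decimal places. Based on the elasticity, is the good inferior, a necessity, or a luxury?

-0.612 (inferior good)

ΔQ = 563.6 − 681.9 = -118.3; midpoint Q̄ = (681.9 + 563.6)/2 = 622.75.
ΔI = 63870 − 46700 = 17170; midpoint Ī = (46700 + 63870)/2 = 55285.
η = (ΔQ/Q̄) ÷ (ΔI/Ī) = (-118.3/622.75) ÷ (17170/55285) = -0.612.
η < 0 ⇒ inferior good.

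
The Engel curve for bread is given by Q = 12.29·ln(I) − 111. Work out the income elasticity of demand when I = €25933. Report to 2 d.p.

At I = 25933: Q = 13.907.
dQ/dI = 12.29/I = 0.000473914 at this income.
η = (dQ/dI)·(I/Q) = 0.000473914 × (25933/13.907) = 0.88.

0.88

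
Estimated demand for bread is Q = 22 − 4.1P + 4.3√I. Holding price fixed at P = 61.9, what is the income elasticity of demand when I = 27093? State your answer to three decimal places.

At P = 61.9, I = 27093: Q = 475.988.
Holding P constant, ∂Q/∂I = 4.3/(2√I) = 0.013062.
η_I = (∂Q/∂I)·(I/Q) = 0.013062 × (27093/475.988) = 0.743.

0.743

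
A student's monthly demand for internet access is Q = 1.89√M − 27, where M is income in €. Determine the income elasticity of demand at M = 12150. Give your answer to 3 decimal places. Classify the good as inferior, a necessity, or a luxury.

0.574 (necessity)

At M = 12150: Q = 181.329.
dQ/dM = 1.89/(2√M) = 0.00857321 at this income.
η = (dQ/dM)·(M/Q) = 0.00857321 × (12150/181.329) = 0.574.
Since 0 < η < 1, the good is a necessity.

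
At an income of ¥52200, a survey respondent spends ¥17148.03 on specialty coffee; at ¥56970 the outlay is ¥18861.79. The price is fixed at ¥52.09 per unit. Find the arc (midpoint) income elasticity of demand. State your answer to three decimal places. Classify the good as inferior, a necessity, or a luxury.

With a constant price, Q₁ = 17148.03/52.09 = 329.200 and Q₂ = 18861.79/52.09 = 362.100 (equivalently, work directly with expenditure since P cancels).
Midpoint %ΔQ = (18861.79 − 17148.03)/18004.91 = 0.09518; midpoint %ΔI = (56970 − 52200)/54585 = 0.08739.
η = 0.09518 / 0.08739 = 1.089.
η > 1 ⇒ luxury.

1.089 (luxury)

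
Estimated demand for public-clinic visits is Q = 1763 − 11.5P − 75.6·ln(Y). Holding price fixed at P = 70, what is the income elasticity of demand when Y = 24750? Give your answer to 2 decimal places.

At P = 70, Y = 24750: Q = 193.186.
Holding P constant, ∂Q/∂Y = -75.6/Y = -0.00305455.
η_Y = (∂Q/∂Y)·(Y/Q) = -0.00305455 × (24750/193.186) = -0.39.

-0.39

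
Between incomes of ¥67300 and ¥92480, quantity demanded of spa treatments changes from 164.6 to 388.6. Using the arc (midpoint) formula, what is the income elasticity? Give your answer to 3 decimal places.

2.569

ΔQ = 388.6 − 164.6 = 224; midpoint Q̄ = (164.6 + 388.6)/2 = 276.6.
ΔI = 92480 − 67300 = 25180; midpoint Ī = (67300 + 92480)/2 = 79890.
η = (ΔQ/Q̄) ÷ (ΔI/Ī) = (224/276.6) ÷ (25180/79890) = 2.569.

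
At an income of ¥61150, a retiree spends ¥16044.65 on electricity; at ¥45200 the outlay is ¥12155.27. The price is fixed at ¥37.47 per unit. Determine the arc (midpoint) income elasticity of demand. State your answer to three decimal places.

0.920

With a constant price, Q₁ = 16044.65/37.47 = 428.200 and Q₂ = 12155.27/37.47 = 324.400 (equivalently, work directly with expenditure since P cancels).
Midpoint %ΔQ = (12155.27 − 16044.65)/14099.96 = -0.27584; midpoint %ΔI = (45200 − 61150)/53175 = -0.29995.
η = -0.27584 / -0.29995 = 0.920.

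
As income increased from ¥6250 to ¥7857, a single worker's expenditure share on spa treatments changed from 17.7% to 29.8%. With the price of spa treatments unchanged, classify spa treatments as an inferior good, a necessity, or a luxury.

The budget share rises as income rises, so η > 1.

luxury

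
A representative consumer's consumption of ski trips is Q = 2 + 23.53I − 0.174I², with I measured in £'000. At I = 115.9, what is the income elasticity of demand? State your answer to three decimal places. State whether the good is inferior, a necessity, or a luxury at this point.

-4.970 (inferior good)

At I = 115.9: Q = 391.8181.
dQ/dI = 23.53 − 0.348I = -16.80320.
η = (dQ/dI)·(I/Q) = -16.80320 × (115.9/391.8181) = -4.970.
η < 0 ⇒ inferior good.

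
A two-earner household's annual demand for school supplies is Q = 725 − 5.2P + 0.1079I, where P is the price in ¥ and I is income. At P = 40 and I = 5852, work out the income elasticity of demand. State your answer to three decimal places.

At P = 40, I = 5852: Q = 1148.431.
Holding P constant, ∂Q/∂I = 0.1079.
η_I = (∂Q/∂I)·(I/Q) = 0.1079 × (5852/1148.431) = 0.550.

0.550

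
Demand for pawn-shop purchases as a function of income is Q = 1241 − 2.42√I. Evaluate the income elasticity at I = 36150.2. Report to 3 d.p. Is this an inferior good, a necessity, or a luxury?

-0.295 (inferior good)

At I = 36150.2: Q = 780.880.
dQ/dI = -2.42/(2√I) = -0.006364 at this income.
η = (dQ/dI)·(I/Q) = -0.006364 × (36150.2/780.880) = -0.295.
Since η < 0, the good is an inferior good.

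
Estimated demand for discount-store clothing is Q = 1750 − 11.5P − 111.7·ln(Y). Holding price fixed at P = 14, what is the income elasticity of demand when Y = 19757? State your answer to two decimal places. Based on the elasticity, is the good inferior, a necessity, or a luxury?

-0.23 (inferior good)

At P = 14, Y = 19757: Q = 484.146.
Holding P constant, ∂Q/∂Y = -111.7/Y = -0.00565369.
η_Y = (∂Q/∂Y)·(Y/Q) = -0.00565369 × (19757/484.146) = -0.23.
Since η < 0, this is an inferior good.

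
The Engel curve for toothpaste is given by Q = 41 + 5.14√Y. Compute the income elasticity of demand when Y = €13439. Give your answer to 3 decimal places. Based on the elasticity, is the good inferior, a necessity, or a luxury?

0.468 (necessity)

At Y = 13439: Q = 636.863.
dQ/dY = 5.14/(2√Y) = 0.0221692 at this income.
η = (dQ/dY)·(Y/Q) = 0.0221692 × (13439/636.863) = 0.468.
Since 0 < η < 1, the good is a necessity.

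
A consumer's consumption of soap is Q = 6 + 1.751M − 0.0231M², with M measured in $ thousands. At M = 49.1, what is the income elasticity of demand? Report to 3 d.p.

At M = 49.1: Q = 36.2844.
dQ/dM = 1.751 − 0.0462M = -0.51742.
η = (dQ/dM)·(M/Q) = -0.51742 × (49.1/36.2844) = -0.700.

-0.700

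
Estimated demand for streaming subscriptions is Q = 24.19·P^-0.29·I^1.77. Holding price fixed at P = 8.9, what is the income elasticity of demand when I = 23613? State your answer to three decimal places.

1.770

For a multiplicative demand Q = A·P^α·I^β, the income elasticity is β everywhere.
Here β = 1.77, so η = 1.770.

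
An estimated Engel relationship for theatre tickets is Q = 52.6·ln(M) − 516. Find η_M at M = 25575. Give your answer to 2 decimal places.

2.95

At M = 25575: Q = 17.857.
dQ/dM = 52.6/M = 0.0020567 at this income.
η = (dQ/dM)·(M/Q) = 0.0020567 × (25575/17.857) = 2.95.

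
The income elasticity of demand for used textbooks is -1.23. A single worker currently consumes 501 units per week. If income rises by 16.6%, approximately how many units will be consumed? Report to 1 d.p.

398.7

%ΔQ ≈ η × %ΔI = -1.23 × 16.6% = -20.418%.
New Q ≈ 501 × (1 − 0.20418) = 398.7.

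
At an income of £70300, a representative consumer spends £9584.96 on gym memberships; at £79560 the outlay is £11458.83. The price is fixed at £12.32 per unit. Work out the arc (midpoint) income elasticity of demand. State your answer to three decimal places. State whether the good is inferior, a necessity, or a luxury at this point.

1.441 (luxury)

With a constant price, Q₁ = 9584.96/12.32 = 778.000 and Q₂ = 11458.83/12.32 = 930.100 (equivalently, work directly with expenditure since P cancels).
Midpoint %ΔQ = (11458.83 − 9584.96)/10521.90 = 0.17809; midpoint %ΔI = (79560 − 70300)/74930 = 0.12358.
η = 0.17809 / 0.12358 = 1.441.
η > 1 ⇒ luxury.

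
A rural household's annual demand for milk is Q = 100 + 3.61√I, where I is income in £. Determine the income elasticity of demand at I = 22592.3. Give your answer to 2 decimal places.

0.42

At I = 22592.3: Q = 642.610.
dQ/dI = 3.61/(2√I) = 0.0120087 at this income.
η = (dQ/dI)·(I/Q) = 0.0120087 × (22592.3/642.610) = 0.42.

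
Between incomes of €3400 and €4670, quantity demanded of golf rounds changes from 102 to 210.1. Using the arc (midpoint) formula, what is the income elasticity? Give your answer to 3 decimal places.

2.201

ΔQ = 210.1 − 102 = 108.1; midpoint Q̄ = (102 + 210.1)/2 = 156.05.
ΔI = 4670 − 3400 = 1270; midpoint Ī = (3400 + 4670)/2 = 4035.
η = (ΔQ/Q̄) ÷ (ΔI/Ī) = (108.1/156.05) ÷ (1270/4035) = 2.201.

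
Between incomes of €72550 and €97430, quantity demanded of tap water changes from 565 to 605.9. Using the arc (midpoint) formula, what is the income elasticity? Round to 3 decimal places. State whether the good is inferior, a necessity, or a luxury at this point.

0.239 (necessity)

ΔQ = 605.9 − 565 = 40.9; midpoint Q̄ = (565 + 605.9)/2 = 585.45.
ΔI = 97430 − 72550 = 24880; midpoint Ī = (72550 + 97430)/2 = 84990.
η = (ΔQ/Q̄) ÷ (ΔI/Ī) = (40.9/585.45) ÷ (24880/84990) = 0.239.
0 < η < 1 ⇒ necessity.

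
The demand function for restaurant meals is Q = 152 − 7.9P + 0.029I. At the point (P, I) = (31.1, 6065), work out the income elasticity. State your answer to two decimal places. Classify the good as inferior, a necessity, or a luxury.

At P = 31.1, I = 6065: Q = 82.195.
Holding P constant, ∂Q/∂I = 0.029.
η_I = (∂Q/∂I)·(I/Q) = 0.029 × (6065/82.195) = 2.14.
Since η > 1, this is a luxury.

2.14 (luxury)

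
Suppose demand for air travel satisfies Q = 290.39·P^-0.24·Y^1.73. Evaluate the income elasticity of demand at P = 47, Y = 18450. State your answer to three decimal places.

For a multiplicative demand Q = A·P^α·Y^β, the income elasticity is β everywhere.
Here β = 1.73, so η = 1.730.

1.730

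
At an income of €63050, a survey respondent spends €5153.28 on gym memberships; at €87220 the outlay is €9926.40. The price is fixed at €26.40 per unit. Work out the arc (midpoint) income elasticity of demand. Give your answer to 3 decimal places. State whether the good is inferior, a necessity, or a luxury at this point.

With a constant price, Q₁ = 5153.28/26.40 = 195.200 and Q₂ = 9926.40/26.40 = 376.000 (equivalently, work directly with expenditure since P cancels).
Midpoint %ΔQ = (9926.40 − 5153.28)/7539.84 = 0.63305; midpoint %ΔI = (87220 − 63050)/75135 = 0.32169.
η = 0.63305 / 0.32169 = 1.968.
η > 1 ⇒ luxury.

1.968 (luxury)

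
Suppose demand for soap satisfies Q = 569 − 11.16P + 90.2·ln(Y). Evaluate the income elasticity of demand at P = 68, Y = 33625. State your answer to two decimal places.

0.12

At P = 68, Y = 33625: Q = 750.277.
Holding P constant, ∂Q/∂Y = 90.2/Y = 0.00268253.
η_Y = (∂Q/∂Y)·(Y/Q) = 0.00268253 × (33625/750.277) = 0.12.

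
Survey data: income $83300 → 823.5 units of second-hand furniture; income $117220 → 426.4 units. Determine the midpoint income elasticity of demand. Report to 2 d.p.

-1.88

ΔQ = 426.4 − 823.5 = -397.1; midpoint Q̄ = (823.5 + 426.4)/2 = 624.95.
ΔI = 117220 − 83300 = 33920; midpoint Ī = (83300 + 117220)/2 = 100260.
η = (ΔQ/Q̄) ÷ (ΔI/Ī) = (-397.1/624.95) ÷ (33920/100260) = -1.88.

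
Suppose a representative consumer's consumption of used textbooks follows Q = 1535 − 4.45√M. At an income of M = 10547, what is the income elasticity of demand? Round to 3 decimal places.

At M = 10547: Q = 1077.991.
dQ/dM = -4.45/(2√M) = -0.0216653 at this income.
η = (dQ/dM)·(M/Q) = -0.0216653 × (10547/1077.991) = -0.212.

-0.212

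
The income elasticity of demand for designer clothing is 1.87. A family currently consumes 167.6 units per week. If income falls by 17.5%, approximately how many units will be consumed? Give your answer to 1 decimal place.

112.8

%ΔQ ≈ η × %ΔI = 1.87 × (-17.5%) = -32.725%.
New Q ≈ 167.6 × (1 − 0.32725) = 112.8.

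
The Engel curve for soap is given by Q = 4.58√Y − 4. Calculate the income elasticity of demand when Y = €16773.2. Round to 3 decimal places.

0.503

At Y = 16773.2: Q = 589.162.
dQ/dY = 4.58/(2√Y) = 0.0176818 at this income.
η = (dQ/dY)·(Y/Q) = 0.0176818 × (16773.2/589.162) = 0.503.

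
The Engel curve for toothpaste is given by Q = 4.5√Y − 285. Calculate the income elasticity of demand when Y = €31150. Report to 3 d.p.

At Y = 31150: Q = 509.221.
dQ/dY = 4.5/(2√Y) = 0.0127483 at this income.
η = (dQ/dY)·(Y/Q) = 0.0127483 × (31150/509.221) = 0.780.

0.780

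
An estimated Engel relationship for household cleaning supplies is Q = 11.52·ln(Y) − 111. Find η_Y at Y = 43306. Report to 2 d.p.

0.96

At Y = 43306: Q = 11.988.
dQ/dY = 11.52/Y = 0.000266014 at this income.
η = (dQ/dY)·(Y/Q) = 0.000266014 × (43306/11.988) = 0.96.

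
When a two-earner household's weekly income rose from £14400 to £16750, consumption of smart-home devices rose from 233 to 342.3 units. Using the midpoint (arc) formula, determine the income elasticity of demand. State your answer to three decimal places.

2.518

ΔQ = 342.3 − 233 = 109.3; midpoint Q̄ = (233 + 342.3)/2 = 287.65.
ΔI = 16750 − 14400 = 2350; midpoint Ī = (14400 + 16750)/2 = 15575.
η = (ΔQ/Q̄) ÷ (ΔI/Ī) = (109.3/287.65) ÷ (2350/15575) = 2.518.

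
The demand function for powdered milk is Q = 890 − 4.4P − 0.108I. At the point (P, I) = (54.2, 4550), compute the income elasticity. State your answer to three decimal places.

At P = 54.2, I = 4550: Q = 160.120.
Holding P constant, ∂Q/∂I = −0.108.
η_I = (∂Q/∂I)·(I/Q) = -0.108 × (4550/160.120) = -3.069.

-3.069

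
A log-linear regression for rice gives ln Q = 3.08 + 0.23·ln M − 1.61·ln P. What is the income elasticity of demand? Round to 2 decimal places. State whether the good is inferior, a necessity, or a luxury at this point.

0.23 (necessity)

In a log-linear demand, the coefficient on ln M is the income elasticity.
So η = 0.23.
0 < η < 1 ⇒ necessity.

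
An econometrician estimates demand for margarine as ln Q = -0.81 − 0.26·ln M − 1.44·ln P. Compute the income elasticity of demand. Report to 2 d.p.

In a log-linear demand, the coefficient on ln M is the income elasticity.
So η = -0.26.

-0.26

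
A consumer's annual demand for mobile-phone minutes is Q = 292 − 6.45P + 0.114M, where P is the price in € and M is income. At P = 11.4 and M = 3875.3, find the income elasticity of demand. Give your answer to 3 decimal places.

At P = 11.4, M = 3875.3: Q = 660.254.
Holding P constant, ∂Q/∂M = 0.114.
η_M = (∂Q/∂M)·(M/Q) = 0.114 × (3875.3/660.254) = 0.669.

0.669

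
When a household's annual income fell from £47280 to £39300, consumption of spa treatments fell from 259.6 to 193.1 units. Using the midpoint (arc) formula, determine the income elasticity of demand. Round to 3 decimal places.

ΔQ = 193.1 − 259.6 = -66.5; midpoint Q̄ = (259.6 + 193.1)/2 = 226.35.
ΔI = 39300 − 47280 = -7980; midpoint Ī = (47280 + 39300)/2 = 43290.
η = (ΔQ/Q̄) ÷ (ΔI/Ī) = (-66.5/226.35) ÷ (-7980/43290) = 1.594.

1.594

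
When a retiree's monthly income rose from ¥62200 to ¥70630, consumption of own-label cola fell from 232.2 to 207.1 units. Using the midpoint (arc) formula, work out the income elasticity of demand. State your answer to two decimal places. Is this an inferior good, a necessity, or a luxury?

ΔQ = 207.1 − 232.2 = -25.1; midpoint Q̄ = (232.2 + 207.1)/2 = 219.65.
ΔI = 70630 − 62200 = 8430; midpoint Ī = (62200 + 70630)/2 = 66415.
η = (ΔQ/Q̄) ÷ (ΔI/Ī) = (-25.1/219.65) ÷ (8430/66415) = -0.90.
η < 0 ⇒ inferior good.

-0.90 (inferior good)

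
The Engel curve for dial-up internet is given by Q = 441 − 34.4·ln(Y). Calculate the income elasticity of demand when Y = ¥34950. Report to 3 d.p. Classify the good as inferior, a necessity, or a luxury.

At Y = 34950: Q = 81.118.
dQ/dY = -34.4/Y = -0.000984263 at this income.
η = (dQ/dY)·(Y/Q) = -0.000984263 × (34950/81.118) = -0.424.
Since η < 0, the good is an inferior good.

-0.424 (inferior good)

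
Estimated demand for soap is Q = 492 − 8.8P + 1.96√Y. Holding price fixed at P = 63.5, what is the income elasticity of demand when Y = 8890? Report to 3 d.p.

0.783

At P = 63.5, Y = 8890: Q = 118.002.
Holding P constant, ∂Q/∂Y = 1.96/(2√Y) = 0.0103938.
η_Y = (∂Q/∂Y)·(Y/Q) = 0.0103938 × (8890/118.002) = 0.783.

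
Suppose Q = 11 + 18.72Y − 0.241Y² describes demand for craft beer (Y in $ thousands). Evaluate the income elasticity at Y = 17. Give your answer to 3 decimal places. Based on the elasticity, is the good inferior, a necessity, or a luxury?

0.689 (necessity)

At Y = 17: Q = 259.5910.
dQ/dY = 18.72 − 0.482Y = 10.52600.
η = (dQ/dY)·(Y/Q) = 10.52600 × (17/259.5910) = 0.689.
0 < η < 1 ⇒ necessity.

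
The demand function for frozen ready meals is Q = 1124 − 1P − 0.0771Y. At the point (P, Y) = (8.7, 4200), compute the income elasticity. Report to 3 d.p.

-0.409

At P = 8.7, Y = 4200: Q = 791.480.
Holding P constant, ∂Q/∂Y = −0.0771.
η_Y = (∂Q/∂Y)·(Y/Q) = -0.0771 × (4200/791.480) = -0.409.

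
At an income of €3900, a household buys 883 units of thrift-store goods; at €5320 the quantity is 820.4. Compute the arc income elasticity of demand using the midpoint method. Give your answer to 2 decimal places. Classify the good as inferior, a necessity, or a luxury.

ΔQ = 820.4 − 883 = -62.6; midpoint Q̄ = (883 + 820.4)/2 = 851.7.
ΔI = 5320 − 3900 = 1420; midpoint Ī = (3900 + 5320)/2 = 4610.
η = (ΔQ/Q̄) ÷ (ΔI/Ī) = (-62.6/851.7) ÷ (1420/4610) = -0.24.
η < 0 ⇒ inferior good.

-0.24 (inferior good)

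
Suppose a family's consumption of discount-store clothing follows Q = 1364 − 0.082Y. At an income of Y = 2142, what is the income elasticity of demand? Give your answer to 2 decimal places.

At Y = 2142: Q = 1188.356.
dQ/dY = −0.082.
η = (dQ/dY)·(Y/Q) = -0.082 × (2142/1188.356) = -0.15.

-0.15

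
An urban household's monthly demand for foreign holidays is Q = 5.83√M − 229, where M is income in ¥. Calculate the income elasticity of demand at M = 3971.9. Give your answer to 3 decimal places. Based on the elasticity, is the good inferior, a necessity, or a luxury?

1.327 (luxury)

At M = 3971.9: Q = 138.424.
dQ/dM = 5.83/(2√M) = 0.0462529 at this income.
η = (dQ/dM)·(M/Q) = 0.0462529 × (3971.9/138.424) = 1.327.
Since η > 1, the good is a luxury.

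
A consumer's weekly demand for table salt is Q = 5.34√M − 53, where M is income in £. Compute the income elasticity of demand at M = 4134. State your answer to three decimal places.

At M = 4134: Q = 290.342.
dQ/dM = 5.34/(2√M) = 0.0415266 at this income.
η = (dQ/dM)·(M/Q) = 0.0415266 × (4134/290.342) = 0.591.

0.591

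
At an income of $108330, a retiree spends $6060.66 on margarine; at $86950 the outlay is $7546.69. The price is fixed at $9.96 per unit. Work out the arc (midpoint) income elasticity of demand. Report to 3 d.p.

With a constant price, Q₁ = 6060.66/9.96 = 608.500 and Q₂ = 7546.69/9.96 = 757.700 (equivalently, work directly with expenditure since P cancels).
Midpoint %ΔQ = (7546.69 − 6060.66)/6803.67 = 0.21842; midpoint %ΔI = (86950 − 108330)/97640 = -0.21897.
η = 0.21842 / -0.21897 = -0.997.

-0.997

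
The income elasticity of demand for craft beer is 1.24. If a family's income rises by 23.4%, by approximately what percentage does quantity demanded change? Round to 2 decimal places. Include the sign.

29.02%

%ΔQ ≈ η × %ΔI = 1.24 × 23.4% = 29.02%.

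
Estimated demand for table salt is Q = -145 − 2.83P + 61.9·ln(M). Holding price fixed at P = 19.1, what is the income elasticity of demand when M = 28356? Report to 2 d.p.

At P = 19.1, M = 28356: Q = 435.583.
Holding P constant, ∂Q/∂M = 61.9/M = 0.00218296.
η_M = (∂Q/∂M)·(M/Q) = 0.00218296 × (28356/435.583) = 0.14.

0.14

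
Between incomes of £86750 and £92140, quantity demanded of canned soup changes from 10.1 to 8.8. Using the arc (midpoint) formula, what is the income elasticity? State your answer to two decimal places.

-2.28

ΔQ = 8.8 − 10.1 = -1.3; midpoint Q̄ = (10.1 + 8.8)/2 = 9.45.
ΔI = 92140 − 86750 = 5390; midpoint Ī = (86750 + 92140)/2 = 89445.
η = (ΔQ/Q̄) ÷ (ΔI/Ī) = (-1.3/9.45) ÷ (5390/89445) = -2.28.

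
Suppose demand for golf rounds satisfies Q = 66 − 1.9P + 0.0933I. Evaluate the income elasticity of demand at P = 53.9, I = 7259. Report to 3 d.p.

At P = 53.9, I = 7259: Q = 640.855.
Holding P constant, ∂Q/∂I = 0.0933.
η_I = (∂Q/∂I)·(I/Q) = 0.0933 × (7259/640.855) = 1.057.

1.057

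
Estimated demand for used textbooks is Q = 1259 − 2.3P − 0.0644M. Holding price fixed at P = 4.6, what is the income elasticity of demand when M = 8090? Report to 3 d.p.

-0.716

At P = 4.6, M = 8090: Q = 727.424.
Holding P constant, ∂Q/∂M = −0.0644.
η_M = (∂Q/∂M)·(M/Q) = -0.0644 × (8090/727.424) = -0.716.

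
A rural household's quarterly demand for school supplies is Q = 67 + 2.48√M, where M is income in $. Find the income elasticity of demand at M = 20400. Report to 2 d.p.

At M = 20400: Q = 421.215.
dQ/dM = 2.48/(2√M) = 0.00868174 at this income.
η = (dQ/dM)·(M/Q) = 0.00868174 × (20400/421.215) = 0.42.

0.42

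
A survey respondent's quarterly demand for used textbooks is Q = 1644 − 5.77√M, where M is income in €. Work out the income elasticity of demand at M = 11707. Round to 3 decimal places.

At M = 11707: Q = 1019.692.
dQ/dM = -5.77/(2√M) = -0.0266639 at this income.
η = (dQ/dM)·(M/Q) = -0.0266639 × (11707/1019.692) = -0.306.

-0.306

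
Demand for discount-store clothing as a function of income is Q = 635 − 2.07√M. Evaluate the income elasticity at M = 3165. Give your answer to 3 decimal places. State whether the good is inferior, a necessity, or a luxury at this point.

-0.112 (inferior good)

At M = 3165: Q = 518.545.
dQ/dM = -2.07/(2√M) = -0.0183973 at this income.
η = (dQ/dM)·(M/Q) = -0.0183973 × (3165/518.545) = -0.112.
Since η < 0, the good is an inferior good.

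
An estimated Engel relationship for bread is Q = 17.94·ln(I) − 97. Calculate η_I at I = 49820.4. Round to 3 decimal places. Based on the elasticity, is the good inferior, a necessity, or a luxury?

0.185 (necessity)

At I = 49820.4: Q = 97.042.
dQ/dI = 17.94/I = 0.000360093 at this income.
η = (dQ/dI)·(I/Q) = 0.000360093 × (49820.4/97.042) = 0.185.
Since 0 < η < 1, the good is a necessity.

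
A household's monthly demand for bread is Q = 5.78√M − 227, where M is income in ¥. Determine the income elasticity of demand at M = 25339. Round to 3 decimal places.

At M = 25339: Q = 693.074.
dQ/dM = 5.78/(2√M) = 0.0181553 at this income.
η = (dQ/dM)·(M/Q) = 0.0181553 × (25339/693.074) = 0.664.

0.664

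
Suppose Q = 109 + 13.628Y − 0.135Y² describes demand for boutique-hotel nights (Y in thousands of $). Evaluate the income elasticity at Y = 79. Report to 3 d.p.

-1.774

At Y = 79: Q = 343.0770.
dQ/dY = 13.628 − 0.27Y = -7.70200.
η = (dQ/dY)·(Y/Q) = -7.70200 × (79/343.0770) = -1.774.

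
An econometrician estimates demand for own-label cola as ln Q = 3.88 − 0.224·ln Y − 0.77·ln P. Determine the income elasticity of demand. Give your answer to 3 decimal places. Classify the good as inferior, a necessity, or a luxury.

In a log-linear demand, the coefficient on ln Y is the income elasticity.
So η = -0.224.
η < 0 ⇒ inferior good.

-0.224 (inferior good)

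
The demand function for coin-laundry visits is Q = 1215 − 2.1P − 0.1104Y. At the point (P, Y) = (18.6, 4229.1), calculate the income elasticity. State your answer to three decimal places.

-0.658

At P = 18.6, Y = 4229.1: Q = 709.047.
Holding P constant, ∂Q/∂Y = −0.1104.
η_Y = (∂Q/∂Y)·(Y/Q) = -0.1104 × (4229.1/709.047) = -0.658.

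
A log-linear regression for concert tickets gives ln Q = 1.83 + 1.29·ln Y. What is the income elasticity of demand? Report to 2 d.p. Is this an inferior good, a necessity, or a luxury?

In a log-linear demand, the coefficient on ln Y is the income elasticity.
So η = 1.29.
η > 1 ⇒ luxury.

1.29 (luxury)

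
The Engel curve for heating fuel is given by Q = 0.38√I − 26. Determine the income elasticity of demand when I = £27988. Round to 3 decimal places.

At I = 27988: Q = 37.573.
dQ/dI = 0.38/(2√I) = 0.00113571 at this income.
η = (dQ/dI)·(I/Q) = 0.00113571 × (27988/37.573) = 0.846.

0.846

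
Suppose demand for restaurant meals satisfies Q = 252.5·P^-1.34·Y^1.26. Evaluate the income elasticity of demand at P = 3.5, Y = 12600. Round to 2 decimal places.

1.26

For a multiplicative demand Q = A·P^α·Y^β, the income elasticity is β everywhere.
Here β = 1.26, so η = 1.26.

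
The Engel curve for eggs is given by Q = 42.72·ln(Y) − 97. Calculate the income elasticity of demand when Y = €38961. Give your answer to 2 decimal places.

0.12

At Y = 38961: Q = 354.564.
dQ/dY = 42.72/Y = 0.00109648 at this income.
η = (dQ/dY)·(Y/Q) = 0.00109648 × (38961/354.564) = 0.12.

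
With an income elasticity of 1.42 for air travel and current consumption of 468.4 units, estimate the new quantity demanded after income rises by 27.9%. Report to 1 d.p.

654.0

%ΔQ ≈ η × %ΔI = 1.42 × 27.9% = 39.618%.
New Q ≈ 468.4 × (1 + 0.39618) = 654.0.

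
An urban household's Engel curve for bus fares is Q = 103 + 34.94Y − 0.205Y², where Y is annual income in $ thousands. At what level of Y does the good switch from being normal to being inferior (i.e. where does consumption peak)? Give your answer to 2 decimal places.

85.22

dQ/dY = 34.94 − 0.41Y.
The good is inferior where dQ/dY < 0. Setting dQ/dY = 0 gives Y = 34.94 / 0.41 = 85.22.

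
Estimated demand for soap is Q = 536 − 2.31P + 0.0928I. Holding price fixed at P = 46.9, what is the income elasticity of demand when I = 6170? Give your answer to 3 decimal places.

0.572

At P = 46.9, I = 6170: Q = 1000.237.
Holding P constant, ∂Q/∂I = 0.0928.
η_I = (∂Q/∂I)·(I/Q) = 0.0928 × (6170/1000.237) = 0.572.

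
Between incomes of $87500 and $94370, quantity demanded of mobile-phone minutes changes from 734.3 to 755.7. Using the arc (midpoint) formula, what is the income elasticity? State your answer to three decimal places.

0.380

ΔQ = 755.7 − 734.3 = 21.4; midpoint Q̄ = (734.3 + 755.7)/2 = 745.
ΔI = 94370 − 87500 = 6870; midpoint Ī = (87500 + 94370)/2 = 90935.
η = (ΔQ/Q̄) ÷ (ΔI/Ī) = (21.4/745) ÷ (6870/90935) = 0.380.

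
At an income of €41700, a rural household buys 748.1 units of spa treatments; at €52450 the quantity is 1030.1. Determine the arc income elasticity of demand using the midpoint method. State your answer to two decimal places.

1.39

ΔQ = 1030.1 − 748.1 = 282; midpoint Q̄ = (748.1 + 1030.1)/2 = 889.1.
ΔI = 52450 − 41700 = 10750; midpoint Ī = (41700 + 52450)/2 = 47075.
η = (ΔQ/Q̄) ÷ (ΔI/Ī) = (282/889.1) ÷ (10750/47075) = 1.39.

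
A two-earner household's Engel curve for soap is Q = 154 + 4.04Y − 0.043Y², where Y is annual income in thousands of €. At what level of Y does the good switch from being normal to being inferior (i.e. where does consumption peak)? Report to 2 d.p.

dQ/dY = 4.04 − 0.086Y.
The good is inferior where dQ/dY < 0. Setting dQ/dY = 0 gives Y = 4.04 / 0.086 = 46.98.

46.98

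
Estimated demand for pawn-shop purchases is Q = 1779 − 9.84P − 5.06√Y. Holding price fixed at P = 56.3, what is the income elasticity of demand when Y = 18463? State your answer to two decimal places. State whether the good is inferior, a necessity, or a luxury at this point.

-0.64 (inferior good)

At P = 56.3, Y = 18463: Q = 537.462.
Holding P constant, ∂Q/∂Y = -5.06/(2√Y) = -0.0186196.
η_Y = (∂Q/∂Y)·(Y/Q) = -0.0186196 × (18463/537.462) = -0.64.
Since η < 0, this is an inferior good.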